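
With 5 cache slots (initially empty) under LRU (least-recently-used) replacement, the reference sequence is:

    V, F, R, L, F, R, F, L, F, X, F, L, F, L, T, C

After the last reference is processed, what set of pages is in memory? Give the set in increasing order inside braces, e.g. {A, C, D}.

{C, F, L, T, X}

V: fault, frames (V)
F: fault, frames (V F)
R: fault, frames (V F R)
L: fault, frames (V F R L)
F: hit
R: hit
F: hit
L: hit
F: hit
X: fault, frames (V R L F X)
F: hit
L: hit
F: hit
L: hit
T: fault, evict V, frames (R X F L T)
C: fault, evict R, frames (X F L T C)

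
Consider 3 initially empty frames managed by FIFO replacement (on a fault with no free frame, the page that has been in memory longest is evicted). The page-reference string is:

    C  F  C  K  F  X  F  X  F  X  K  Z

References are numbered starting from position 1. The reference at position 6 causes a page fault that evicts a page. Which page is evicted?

C

pos 1: C → fault, frames [C]
pos 2: F → fault, frames [C, F]
pos 3: C → hit
pos 4: K → fault, frames [C, F, K]
pos 5: F → hit
pos 6: X → fault, evict C, frames [F, K, X]
At position 6, page C is evicted.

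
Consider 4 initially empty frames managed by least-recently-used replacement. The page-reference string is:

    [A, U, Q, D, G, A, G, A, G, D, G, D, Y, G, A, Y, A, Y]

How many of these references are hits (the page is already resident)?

11

A → miss, frames (A)
U → miss, frames (A U)
Q → miss, frames (A U Q)
D → miss, frames (A U Q D)
G → miss, evict A, frames (U Q D G)
A → miss, evict U, frames (Q D G A)
G → hit
A → hit
G → hit
D → hit
G → hit
D → hit
Y → miss, evict Q, frames (A G D Y)
G → hit
A → hit
Y → hit
A → hit
Y → hit
Hits: 11.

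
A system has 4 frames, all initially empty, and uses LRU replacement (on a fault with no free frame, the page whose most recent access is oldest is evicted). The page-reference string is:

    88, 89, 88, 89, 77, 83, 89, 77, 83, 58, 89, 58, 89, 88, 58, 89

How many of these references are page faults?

88 -> fault, frames (88)
89 -> fault, frames (88 89)
88 -> hit
89 -> hit
77 -> fault, frames (88 89 77)
83 -> fault, frames (88 89 77 83)
89 -> hit
77 -> hit
83 -> hit
58 -> fault, evict 88, frames (89 77 83 58)
89 -> hit
58 -> hit
89 -> hit
88 -> fault, evict 77, frames (83 58 89 88)
58 -> hit
89 -> hit
Page faults: 6.

6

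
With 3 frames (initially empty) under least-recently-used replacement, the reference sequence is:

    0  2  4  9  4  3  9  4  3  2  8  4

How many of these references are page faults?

8

0: fault, frames [0]
2: fault, frames [0, 2]
4: fault, frames [0, 2, 4]
9: fault, evict 0, frames [2, 4, 9]
4: hit
3: fault, evict 2, frames [9, 4, 3]
9: hit
4: hit
3: hit
2: fault, evict 9, frames [4, 3, 2]
8: fault, evict 4, frames [3, 2, 8]
4: fault, evict 3, frames [2, 8, 4]
Page faults: 8.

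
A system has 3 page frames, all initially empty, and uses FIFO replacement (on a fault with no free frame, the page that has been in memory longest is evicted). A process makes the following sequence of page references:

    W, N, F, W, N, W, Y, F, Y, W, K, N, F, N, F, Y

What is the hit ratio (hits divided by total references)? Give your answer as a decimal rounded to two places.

0.44

W -> miss, frames {W}
N -> miss, frames {W,N}
F -> miss, frames {W,N,F}
W -> hit
N -> hit
W -> hit
Y -> miss, evict W, frames {N,F,Y}
F -> hit
Y -> hit
W -> miss, evict N, frames {F,Y,W}
K -> miss, evict F, frames {Y,W,K}
N -> miss, evict Y, frames {W,K,N}
F -> miss, evict W, frames {K,N,F}
N -> hit
F -> hit
Y -> miss, evict K, frames {N,F,Y}
Hits: 7 of 16 references → 7/16 = 0.4375.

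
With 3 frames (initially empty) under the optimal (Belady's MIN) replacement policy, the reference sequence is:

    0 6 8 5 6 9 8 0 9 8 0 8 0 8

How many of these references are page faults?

6

0 -> miss, frames {0}
6 -> miss, frames {0,6}
8 -> miss, frames {0,6,8}
5 -> miss, evict 0, frames {6,8,5}
6 -> hit
9 -> miss, evict 5, frames {6,8,9}
8 -> hit
0 -> miss, evict 6, frames {8,9,0}
9 -> hit
8 -> hit
0 -> hit
8 -> hit
0 -> hit
8 -> hit
Page faults: 6.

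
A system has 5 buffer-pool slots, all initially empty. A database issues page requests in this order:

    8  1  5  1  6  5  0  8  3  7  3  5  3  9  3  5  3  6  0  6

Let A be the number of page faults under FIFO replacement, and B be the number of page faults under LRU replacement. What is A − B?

Under FIFO: F F F . F . F . F F . . . F . F . F F . → 11 faults.
Under LRU: F F F . F . F . F F . . . F . . . F F . → 10 faults.
A − B = 11 − 10 = 1.

1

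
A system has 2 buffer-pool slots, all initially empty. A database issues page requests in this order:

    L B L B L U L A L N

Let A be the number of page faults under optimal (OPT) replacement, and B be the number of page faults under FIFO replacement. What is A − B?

Under OPT: F F . . . F . F . F → 5 faults.
Under FIFO: F F . . . F F F . F → 6 faults.
A − B = 5 − 6 = -1.

-1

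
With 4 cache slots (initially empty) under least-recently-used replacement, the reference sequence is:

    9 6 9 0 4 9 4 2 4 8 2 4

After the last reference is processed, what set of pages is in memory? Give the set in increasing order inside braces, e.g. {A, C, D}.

9 → miss, frames {9}
6 → miss, frames {9,6}
9 → hit
0 → miss, frames {6,9,0}
4 → miss, frames {6,9,0,4}
9 → hit
4 → hit
2 → miss, evict 6, frames {0,9,4,2}
4 → hit
8 → miss, evict 0, frames {9,2,4,8}
2 → hit
4 → hit

{2, 4, 8, 9}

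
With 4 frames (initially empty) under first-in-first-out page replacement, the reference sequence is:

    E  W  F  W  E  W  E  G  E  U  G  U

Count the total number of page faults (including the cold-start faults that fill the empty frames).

5

E: fault, frames [E]
W: fault, frames [E, W]
F: fault, frames [E, W, F]
W: hit
E: hit
W: hit
E: hit
G: fault, frames [E, W, F, G]
E: hit
U: fault, evict E, frames [W, F, G, U]
G: hit
U: hit
Page faults: 5.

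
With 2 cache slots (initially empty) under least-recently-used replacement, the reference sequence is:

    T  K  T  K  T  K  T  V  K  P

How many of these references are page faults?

T → fault, frames [T]
K → fault, frames [T, K]
T → hit
K → hit
T → hit
K → hit
T → hit
V → fault, evict K, frames [T, V]
K → fault, evict T, frames [V, K]
P → fault, evict V, frames [K, P]
Page faults: 5.

5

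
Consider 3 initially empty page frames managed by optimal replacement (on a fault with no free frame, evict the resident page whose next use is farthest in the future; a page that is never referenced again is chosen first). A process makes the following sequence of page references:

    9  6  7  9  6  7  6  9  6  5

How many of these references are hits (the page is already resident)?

6

9 → fault, frames (9)
6 → fault, frames (9 6)
7 → fault, frames (9 6 7)
9 → hit
6 → hit
7 → hit
6 → hit
9 → hit
6 → hit
5 → fault, evict 7, frames (9 6 5)
Hits: 6.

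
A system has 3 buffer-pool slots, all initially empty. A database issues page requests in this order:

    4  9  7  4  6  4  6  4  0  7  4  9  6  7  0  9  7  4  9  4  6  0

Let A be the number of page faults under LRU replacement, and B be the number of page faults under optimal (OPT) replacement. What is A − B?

Under LRU: F F F . F . . . F F . F F F F F . F . . F F → 14 faults.
Under OPT: F F F . F . . . F . . F F . . F . F . . . F → 10 faults.
A − B = 14 − 10 = 4.

4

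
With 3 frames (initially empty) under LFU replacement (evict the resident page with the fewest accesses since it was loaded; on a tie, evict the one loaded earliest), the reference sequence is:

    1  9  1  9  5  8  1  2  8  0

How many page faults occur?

1: miss, frames [1]
9: miss, frames [1, 9]
1: hit
9: hit
5: miss, frames [1, 9, 5]
8: miss, evict 5, frames [1, 9, 8]
1: hit
2: miss, evict 8, frames [1, 9, 2]
8: miss, evict 2, frames [1, 9, 8]
0: miss, evict 8, frames [1, 9, 0]
Page faults: 7.

7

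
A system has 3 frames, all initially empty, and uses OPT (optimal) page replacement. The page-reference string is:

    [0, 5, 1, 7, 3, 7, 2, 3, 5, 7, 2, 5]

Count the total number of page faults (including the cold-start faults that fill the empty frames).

0 → fault, frames [0]
5 → fault, frames [0, 5]
1 → fault, frames [0, 5, 1]
7 → fault, evict 1, frames [0, 5, 7]
3 → fault, evict 0, frames [5, 7, 3]
7 → hit
2 → fault, evict 7, frames [5, 3, 2]
3 → hit
5 → hit
7 → fault, evict 3, frames [5, 2, 7]
2 → hit
5 → hit
Page faults: 7.

7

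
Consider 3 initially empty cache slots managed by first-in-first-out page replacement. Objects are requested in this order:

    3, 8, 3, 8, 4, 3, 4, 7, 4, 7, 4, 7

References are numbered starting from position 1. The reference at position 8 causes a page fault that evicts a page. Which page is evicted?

3

pos 1: 3 → fault, frames {3}
pos 2: 8 → fault, frames {3,8}
pos 3: 3 → hit
pos 4: 8 → hit
pos 5: 4 → fault, frames {3,8,4}
pos 6: 3 → hit
pos 7: 4 → hit
pos 8: 7 → fault, evict 3, frames {8,4,7}
At position 8, page 3 is evicted.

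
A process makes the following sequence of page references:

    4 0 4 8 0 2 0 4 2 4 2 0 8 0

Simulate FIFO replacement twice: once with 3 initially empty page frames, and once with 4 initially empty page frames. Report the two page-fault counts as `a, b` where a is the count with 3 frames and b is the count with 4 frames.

3 frames: F F . F . F . F . . . F F . → 7 faults.
4 frames: F F . F . F . . . . . . . . → 4 faults.
4 < 7: adding a frame reduced faults, as is typical.

7, 4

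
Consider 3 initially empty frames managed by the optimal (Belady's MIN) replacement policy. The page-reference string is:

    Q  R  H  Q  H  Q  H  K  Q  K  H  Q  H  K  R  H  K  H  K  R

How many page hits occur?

Q -> fault, frames {Q}
R -> fault, frames {Q,R}
H -> fault, frames {Q,R,H}
Q -> hit
H -> hit
Q -> hit
H -> hit
K -> fault, evict R, frames {Q,H,K}
Q -> hit
K -> hit
H -> hit
Q -> hit
H -> hit
K -> hit
R -> fault, evict Q, frames {H,K,R}
H -> hit
K -> hit
H -> hit
K -> hit
R -> hit
Hits: 15.

15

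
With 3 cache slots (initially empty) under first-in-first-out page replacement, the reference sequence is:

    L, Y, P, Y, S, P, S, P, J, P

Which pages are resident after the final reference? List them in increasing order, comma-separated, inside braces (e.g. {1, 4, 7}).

{J, P, S}

L -> miss, frames [L]
Y -> miss, frames [L, Y]
P -> miss, frames [L, Y, P]
Y -> hit
S -> miss, evict L, frames [Y, P, S]
P -> hit
S -> hit
P -> hit
J -> miss, evict Y, frames [P, S, J]
P -> hit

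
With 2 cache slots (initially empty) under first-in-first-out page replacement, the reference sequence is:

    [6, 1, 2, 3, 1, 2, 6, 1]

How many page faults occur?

6 → fault, frames [6]
1 → fault, frames [6, 1]
2 → fault, evict 6, frames [1, 2]
3 → fault, evict 1, frames [2, 3]
1 → fault, evict 2, frames [3, 1]
2 → fault, evict 3, frames [1, 2]
6 → fault, evict 1, frames [2, 6]
1 → fault, evict 2, frames [6, 1]
Page faults: 8.

8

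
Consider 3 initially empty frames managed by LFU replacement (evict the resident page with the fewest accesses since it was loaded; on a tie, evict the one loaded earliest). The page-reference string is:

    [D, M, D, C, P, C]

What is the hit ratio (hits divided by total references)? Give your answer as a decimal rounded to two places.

0.33

D → fault, frames {D}
M → fault, frames {D,M}
D → hit
C → fault, frames {D,M,C}
P → fault, evict M, frames {D,C,P}
C → hit
Hits: 2 of 6 references → 2/6 = 0.3333.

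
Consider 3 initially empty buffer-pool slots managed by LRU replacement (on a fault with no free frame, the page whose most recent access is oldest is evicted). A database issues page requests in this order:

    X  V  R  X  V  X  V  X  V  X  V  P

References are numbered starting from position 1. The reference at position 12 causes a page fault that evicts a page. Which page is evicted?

R

pos 1: X -> fault, frames (X)
pos 2: V -> fault, frames (X V)
pos 3: R -> fault, frames (X V R)
pos 4: X -> hit
pos 5: V -> hit
pos 6: X -> hit
pos 7: V -> hit
pos 8: X -> hit
pos 9: V -> hit
pos 10: X -> hit
pos 11: V -> hit
pos 12: P -> fault, evict R, frames (X V P)
At position 12, page R is evicted.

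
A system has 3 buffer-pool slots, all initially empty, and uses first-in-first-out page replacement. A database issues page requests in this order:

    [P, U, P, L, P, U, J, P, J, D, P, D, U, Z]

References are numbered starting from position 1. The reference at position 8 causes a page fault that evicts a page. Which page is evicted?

U

pos 1: P: miss, frames (P)
pos 2: U: miss, frames (P U)
pos 3: P: hit
pos 4: L: miss, frames (P U L)
pos 5: P: hit
pos 6: U: hit
pos 7: J: miss, evict P, frames (U L J)
pos 8: P: miss, evict U, frames (L J P)
At position 8, page U is evicted.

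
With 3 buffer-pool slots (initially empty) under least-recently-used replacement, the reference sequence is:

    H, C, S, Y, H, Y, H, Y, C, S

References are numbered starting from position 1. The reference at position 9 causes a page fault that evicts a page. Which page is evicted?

S

pos 1: H → miss, frames (H)
pos 2: C → miss, frames (H C)
pos 3: S → miss, frames (H C S)
pos 4: Y → miss, evict H, frames (C S Y)
pos 5: H → miss, evict C, frames (S Y H)
pos 6: Y → hit
pos 7: H → hit
pos 8: Y → hit
pos 9: C → miss, evict S, frames (H Y C)
At position 9, page S is evicted.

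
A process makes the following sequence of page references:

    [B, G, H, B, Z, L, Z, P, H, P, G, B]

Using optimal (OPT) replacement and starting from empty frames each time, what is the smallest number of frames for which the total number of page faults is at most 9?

f=1: 12 faults
f=2: 9 faults
f=3: 8 faults
f=4: 7 faults
f=5: 6 faults
f=6: 6 faults
Smallest f with faults ≤ 9 is 2.

2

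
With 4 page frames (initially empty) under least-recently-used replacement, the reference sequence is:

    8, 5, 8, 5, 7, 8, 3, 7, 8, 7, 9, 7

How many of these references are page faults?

8: fault, frames [8]
5: fault, frames [8, 5]
8: hit
5: hit
7: fault, frames [8, 5, 7]
8: hit
3: fault, frames [5, 7, 8, 3]
7: hit
8: hit
7: hit
9: fault, evict 5, frames [3, 8, 7, 9]
7: hit
Page faults: 5.

5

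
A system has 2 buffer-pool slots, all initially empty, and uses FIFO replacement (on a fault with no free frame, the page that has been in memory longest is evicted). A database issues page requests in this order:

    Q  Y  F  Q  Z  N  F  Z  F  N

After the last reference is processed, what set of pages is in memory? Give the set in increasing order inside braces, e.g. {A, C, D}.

{N, Z}

Q: fault, frames [Q]
Y: fault, frames [Q, Y]
F: fault, evict Q, frames [Y, F]
Q: fault, evict Y, frames [F, Q]
Z: fault, evict F, frames [Q, Z]
N: fault, evict Q, frames [Z, N]
F: fault, evict Z, frames [N, F]
Z: fault, evict N, frames [F, Z]
F: hit
N: fault, evict F, frames [Z, N]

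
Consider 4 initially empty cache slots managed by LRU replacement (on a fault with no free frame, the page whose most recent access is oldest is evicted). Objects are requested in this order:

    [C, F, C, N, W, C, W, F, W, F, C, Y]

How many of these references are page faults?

C → miss, frames {C}
F → miss, frames {C,F}
C → hit
N → miss, frames {F,C,N}
W → miss, frames {F,C,N,W}
C → hit
W → hit
F → hit
W → hit
F → hit
C → hit
Y → miss, evict N, frames {W,F,C,Y}
Page faults: 5.

5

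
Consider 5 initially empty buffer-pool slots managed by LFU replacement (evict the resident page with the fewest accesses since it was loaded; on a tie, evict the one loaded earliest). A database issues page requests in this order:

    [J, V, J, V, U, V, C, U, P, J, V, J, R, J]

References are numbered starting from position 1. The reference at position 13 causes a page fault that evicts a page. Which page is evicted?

pos 1: J → miss, frames [J]
pos 2: V → miss, frames [J, V]
pos 3: J → hit
pos 4: V → hit
pos 5: U → miss, frames [J, V, U]
pos 6: V → hit
pos 7: C → miss, frames [J, V, U, C]
pos 8: U → hit
pos 9: P → miss, frames [J, V, U, C, P]
pos 10: J → hit
pos 11: V → hit
pos 12: J → hit
pos 13: R → miss, evict C, frames [J, V, U, P, R]
At position 13, page C is evicted.

C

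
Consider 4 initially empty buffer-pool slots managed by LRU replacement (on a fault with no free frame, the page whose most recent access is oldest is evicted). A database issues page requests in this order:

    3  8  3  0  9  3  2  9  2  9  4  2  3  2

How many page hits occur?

8

3: fault, frames {3}
8: fault, frames {3,8}
3: hit
0: fault, frames {8,3,0}
9: fault, frames {8,3,0,9}
3: hit
2: fault, evict 8, frames {0,9,3,2}
9: hit
2: hit
9: hit
4: fault, evict 0, frames {3,2,9,4}
2: hit
3: hit
2: hit
Hits: 8.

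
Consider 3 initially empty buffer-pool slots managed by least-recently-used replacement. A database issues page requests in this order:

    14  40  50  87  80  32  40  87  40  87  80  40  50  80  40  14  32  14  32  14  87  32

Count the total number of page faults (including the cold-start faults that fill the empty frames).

14 → miss, frames {14}
40 → miss, frames {14,40}
50 → miss, frames {14,40,50}
87 → miss, evict 14, frames {40,50,87}
80 → miss, evict 40, frames {50,87,80}
32 → miss, evict 50, frames {87,80,32}
40 → miss, evict 87, frames {80,32,40}
87 → miss, evict 80, frames {32,40,87}
40 → hit
87 → hit
80 → miss, evict 32, frames {40,87,80}
40 → hit
50 → miss, evict 87, frames {80,40,50}
80 → hit
40 → hit
14 → miss, evict 50, frames {80,40,14}
32 → miss, evict 80, frames {40,14,32}
14 → hit
32 → hit
14 → hit
87 → miss, evict 40, frames {32,14,87}
32 → hit
Page faults: 13.

13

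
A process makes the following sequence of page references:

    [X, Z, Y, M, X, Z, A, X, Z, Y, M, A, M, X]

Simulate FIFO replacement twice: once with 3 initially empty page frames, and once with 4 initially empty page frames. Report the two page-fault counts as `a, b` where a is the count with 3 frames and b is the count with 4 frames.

3 frames: F F F F F F F . . F F . . F → 10 faults.
4 frames: F F F F . . F F F F F F . F → 11 faults.
11 > 10: adding a frame increased faults — Belady's anomaly.

10, 11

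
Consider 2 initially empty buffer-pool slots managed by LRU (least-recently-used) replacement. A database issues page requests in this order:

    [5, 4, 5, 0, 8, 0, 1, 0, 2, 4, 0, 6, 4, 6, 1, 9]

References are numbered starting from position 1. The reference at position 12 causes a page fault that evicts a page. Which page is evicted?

pos 1: 5 → miss, frames [5]
pos 2: 4 → miss, frames [5, 4]
pos 3: 5 → hit
pos 4: 0 → miss, evict 4, frames [5, 0]
pos 5: 8 → miss, evict 5, frames [0, 8]
pos 6: 0 → hit
pos 7: 1 → miss, evict 8, frames [0, 1]
pos 8: 0 → hit
pos 9: 2 → miss, evict 1, frames [0, 2]
pos 10: 4 → miss, evict 0, frames [2, 4]
pos 11: 0 → miss, evict 2, frames [4, 0]
pos 12: 6 → miss, evict 4, frames [0, 6]
At position 12, page 4 is evicted.

4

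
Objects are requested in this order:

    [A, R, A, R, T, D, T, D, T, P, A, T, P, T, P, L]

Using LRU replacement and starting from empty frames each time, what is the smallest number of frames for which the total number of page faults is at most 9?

f=1: 16 faults
f=2: 9 faults
f=3: 7 faults
f=4: 7 faults
f=5: 6 faults
f=6: 6 faults
Smallest f with faults ≤ 9 is 2.

2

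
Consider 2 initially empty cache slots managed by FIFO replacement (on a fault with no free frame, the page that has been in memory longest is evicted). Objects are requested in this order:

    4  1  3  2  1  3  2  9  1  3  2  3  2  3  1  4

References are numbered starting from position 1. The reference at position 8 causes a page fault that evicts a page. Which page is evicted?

3

pos 1: 4: miss, frames [4]
pos 2: 1: miss, frames [4, 1]
pos 3: 3: miss, evict 4, frames [1, 3]
pos 4: 2: miss, evict 1, frames [3, 2]
pos 5: 1: miss, evict 3, frames [2, 1]
pos 6: 3: miss, evict 2, frames [1, 3]
pos 7: 2: miss, evict 1, frames [3, 2]
pos 8: 9: miss, evict 3, frames [2, 9]
At position 8, page 3 is evicted.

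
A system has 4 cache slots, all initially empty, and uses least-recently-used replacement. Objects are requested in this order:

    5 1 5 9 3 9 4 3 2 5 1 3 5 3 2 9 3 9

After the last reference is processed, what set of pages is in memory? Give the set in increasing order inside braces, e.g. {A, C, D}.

5 -> fault, frames (5)
1 -> fault, frames (5 1)
5 -> hit
9 -> fault, frames (1 5 9)
3 -> fault, frames (1 5 9 3)
9 -> hit
4 -> fault, evict 1, frames (5 3 9 4)
3 -> hit
2 -> fault, evict 5, frames (9 4 3 2)
5 -> fault, evict 9, frames (4 3 2 5)
1 -> fault, evict 4, frames (3 2 5 1)
3 -> hit
5 -> hit
3 -> hit
2 -> hit
9 -> fault, evict 1, frames (5 3 2 9)
3 -> hit
9 -> hit

{2, 3, 5, 9}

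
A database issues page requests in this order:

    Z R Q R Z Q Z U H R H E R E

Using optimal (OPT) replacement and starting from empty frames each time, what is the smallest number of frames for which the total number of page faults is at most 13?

f=1: 14 faults
f=2: 8 faults
f=3: 6 faults
f=4: 6 faults
f=5: 6 faults
f=6: 6 faults
Smallest f with faults ≤ 13 is 2.

2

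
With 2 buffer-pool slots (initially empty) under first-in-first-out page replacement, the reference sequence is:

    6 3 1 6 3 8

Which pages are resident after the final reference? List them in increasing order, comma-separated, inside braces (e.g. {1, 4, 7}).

6 → fault, frames {6}
3 → fault, frames {6,3}
1 → fault, evict 6, frames {3,1}
6 → fault, evict 3, frames {1,6}
3 → fault, evict 1, frames {6,3}
8 → fault, evict 6, frames {3,8}

{3, 8}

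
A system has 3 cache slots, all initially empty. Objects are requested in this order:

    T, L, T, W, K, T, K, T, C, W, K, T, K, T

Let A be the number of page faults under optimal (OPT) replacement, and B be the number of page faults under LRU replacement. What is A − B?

-2

Under OPT: F F . F F . . . F . . F . . → 6 faults.
Under LRU: F F . F F . . . F F F F . . → 8 faults.
A − B = 6 − 8 = -2.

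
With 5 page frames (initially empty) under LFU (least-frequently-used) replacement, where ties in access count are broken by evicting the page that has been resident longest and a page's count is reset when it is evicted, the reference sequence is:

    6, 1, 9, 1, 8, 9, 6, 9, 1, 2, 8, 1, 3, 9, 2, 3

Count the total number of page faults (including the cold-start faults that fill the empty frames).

8

6: miss, frames {6}
1: miss, frames {6,1}
9: miss, frames {6,1,9}
1: hit
8: miss, frames {6,1,9,8}
9: hit
6: hit
9: hit
1: hit
2: miss, frames {6,1,9,8,2}
8: hit
1: hit
3: miss, evict 2, frames {6,1,9,8,3}
9: hit
2: miss, evict 3, frames {6,1,9,8,2}
3: miss, evict 2, frames {6,1,9,8,3}
Page faults: 8.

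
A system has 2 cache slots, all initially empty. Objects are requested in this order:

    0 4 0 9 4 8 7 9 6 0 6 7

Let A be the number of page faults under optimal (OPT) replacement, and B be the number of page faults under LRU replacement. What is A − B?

Under OPT: F F . F . F F . F F . F → 8 faults.
Under LRU: F F . F F F F F F F . F → 10 faults.
A − B = 8 − 10 = -2.

-2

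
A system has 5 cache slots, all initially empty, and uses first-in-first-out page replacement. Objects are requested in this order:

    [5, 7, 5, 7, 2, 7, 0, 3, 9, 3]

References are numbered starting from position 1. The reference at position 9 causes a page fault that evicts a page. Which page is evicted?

5

pos 1: 5 -> miss, frames {5}
pos 2: 7 -> miss, frames {5,7}
pos 3: 5 -> hit
pos 4: 7 -> hit
pos 5: 2 -> miss, frames {5,7,2}
pos 6: 7 -> hit
pos 7: 0 -> miss, frames {5,7,2,0}
pos 8: 3 -> miss, frames {5,7,2,0,3}
pos 9: 9 -> miss, evict 5, frames {7,2,0,3,9}
At position 9, page 5 is evicted.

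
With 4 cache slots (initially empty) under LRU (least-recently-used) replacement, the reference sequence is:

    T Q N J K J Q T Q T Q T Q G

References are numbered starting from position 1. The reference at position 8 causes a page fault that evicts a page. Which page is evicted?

N

pos 1: T → miss, frames (T)
pos 2: Q → miss, frames (T Q)
pos 3: N → miss, frames (T Q N)
pos 4: J → miss, frames (T Q N J)
pos 5: K → miss, evict T, frames (Q N J K)
pos 6: J → hit
pos 7: Q → hit
pos 8: T → miss, evict N, frames (K J Q T)
At position 8, page N is evicted.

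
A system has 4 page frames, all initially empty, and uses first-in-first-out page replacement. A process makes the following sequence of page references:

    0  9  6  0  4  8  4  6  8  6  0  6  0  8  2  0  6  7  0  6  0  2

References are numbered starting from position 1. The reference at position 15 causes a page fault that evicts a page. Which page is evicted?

pos 1: 0: miss, frames [0]
pos 2: 9: miss, frames [0, 9]
pos 3: 6: miss, frames [0, 9, 6]
pos 4: 0: hit
pos 5: 4: miss, frames [0, 9, 6, 4]
pos 6: 8: miss, evict 0, frames [9, 6, 4, 8]
pos 7: 4: hit
pos 8: 6: hit
pos 9: 8: hit
pos 10: 6: hit
pos 11: 0: miss, evict 9, frames [6, 4, 8, 0]
pos 12: 6: hit
pos 13: 0: hit
pos 14: 8: hit
pos 15: 2: miss, evict 6, frames [4, 8, 0, 2]
At position 15, page 6 is evicted.

6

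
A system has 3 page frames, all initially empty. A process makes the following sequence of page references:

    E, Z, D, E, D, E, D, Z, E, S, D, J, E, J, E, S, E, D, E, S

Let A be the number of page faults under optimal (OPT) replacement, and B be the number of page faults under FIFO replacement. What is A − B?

-2

Under OPT: F F F . . . . . . F . F . . . . . F . . → 6 faults.
Under FIFO: F F F . . . . . . F . F F . . . . F . F → 8 faults.
A − B = 6 − 8 = -2.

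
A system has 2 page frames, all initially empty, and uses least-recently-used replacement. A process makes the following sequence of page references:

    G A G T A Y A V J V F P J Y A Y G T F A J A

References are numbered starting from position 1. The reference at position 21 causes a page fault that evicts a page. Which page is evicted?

F

pos 1: G → fault, frames {G}
pos 2: A → fault, frames {G,A}
pos 3: G → hit
pos 4: T → fault, evict A, frames {G,T}
pos 5: A → fault, evict G, frames {T,A}
pos 6: Y → fault, evict T, frames {A,Y}
pos 7: A → hit
pos 8: V → fault, evict Y, frames {A,V}
pos 9: J → fault, evict A, frames {V,J}
pos 10: V → hit
pos 11: F → fault, evict J, frames {V,F}
pos 12: P → fault, evict V, frames {F,P}
pos 13: J → fault, evict F, frames {P,J}
pos 14: Y → fault, evict P, frames {J,Y}
pos 15: A → fault, evict J, frames {Y,A}
pos 16: Y → hit
pos 17: G → fault, evict A, frames {Y,G}
pos 18: T → fault, evict Y, frames {G,T}
pos 19: F → fault, evict G, frames {T,F}
pos 20: A → fault, evict T, frames {F,A}
pos 21: J → fault, evict F, frames {A,J}
At position 21, page F is evicted.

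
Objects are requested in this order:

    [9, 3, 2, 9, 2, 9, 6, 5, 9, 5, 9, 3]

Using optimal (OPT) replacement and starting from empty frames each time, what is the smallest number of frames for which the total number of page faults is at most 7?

f=1: 12 faults
f=2: 6 faults
f=3: 5 faults
f=4: 5 faults
f=5: 5 faults
Smallest f with faults ≤ 7 is 2.

2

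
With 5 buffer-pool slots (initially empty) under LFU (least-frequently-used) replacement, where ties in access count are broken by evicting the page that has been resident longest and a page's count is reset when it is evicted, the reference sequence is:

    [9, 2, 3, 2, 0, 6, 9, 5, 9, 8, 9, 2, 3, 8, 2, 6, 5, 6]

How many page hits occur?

9 → miss, frames (9)
2 → miss, frames (9 2)
3 → miss, frames (9 2 3)
2 → hit
0 → miss, frames (9 2 3 0)
6 → miss, frames (9 2 3 0 6)
9 → hit
5 → miss, evict 3, frames (9 2 0 6 5)
9 → hit
8 → miss, evict 0, frames (9 2 6 5 8)
9 → hit
2 → hit
3 → miss, evict 6, frames (9 2 5 8 3)
8 → hit
2 → hit
6 → miss, evict 5, frames (9 2 8 3 6)
5 → miss, evict 3, frames (9 2 8 6 5)
6 → hit
Hits: 8.

8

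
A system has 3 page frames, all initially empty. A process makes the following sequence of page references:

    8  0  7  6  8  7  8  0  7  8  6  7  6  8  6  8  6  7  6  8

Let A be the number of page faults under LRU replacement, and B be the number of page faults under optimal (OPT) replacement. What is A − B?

Under LRU: F F F F F . . F . . F . . . . . . . . . → 7 faults.
Under OPT: F F F F . . . F . . F . . . . . . . . . → 6 faults.
A − B = 7 − 6 = 1.

1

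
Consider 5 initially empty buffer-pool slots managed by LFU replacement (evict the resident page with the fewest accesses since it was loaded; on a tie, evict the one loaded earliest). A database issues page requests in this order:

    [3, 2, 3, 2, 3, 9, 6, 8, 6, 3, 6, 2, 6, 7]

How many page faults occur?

6

3 -> miss, frames {3}
2 -> miss, frames {3,2}
3 -> hit
2 -> hit
3 -> hit
9 -> miss, frames {3,2,9}
6 -> miss, frames {3,2,9,6}
8 -> miss, frames {3,2,9,6,8}
6 -> hit
3 -> hit
6 -> hit
2 -> hit
6 -> hit
7 -> miss, evict 9, frames {3,2,6,8,7}
Page faults: 6.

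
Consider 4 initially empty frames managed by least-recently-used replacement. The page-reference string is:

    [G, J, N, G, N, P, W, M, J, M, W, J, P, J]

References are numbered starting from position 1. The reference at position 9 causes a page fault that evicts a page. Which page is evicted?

N

pos 1: G -> miss, frames [G]
pos 2: J -> miss, frames [G, J]
pos 3: N -> miss, frames [G, J, N]
pos 4: G -> hit
pos 5: N -> hit
pos 6: P -> miss, frames [J, G, N, P]
pos 7: W -> miss, evict J, frames [G, N, P, W]
pos 8: M -> miss, evict G, frames [N, P, W, M]
pos 9: J -> miss, evict N, frames [P, W, M, J]
At position 9, page N is evicted.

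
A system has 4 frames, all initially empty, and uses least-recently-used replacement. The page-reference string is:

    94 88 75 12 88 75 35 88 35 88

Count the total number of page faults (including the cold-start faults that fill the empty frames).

5

94 → fault, frames (94)
88 → fault, frames (94 88)
75 → fault, frames (94 88 75)
12 → fault, frames (94 88 75 12)
88 → hit
75 → hit
35 → fault, evict 94, frames (12 88 75 35)
88 → hit
35 → hit
88 → hit
Page faults: 5.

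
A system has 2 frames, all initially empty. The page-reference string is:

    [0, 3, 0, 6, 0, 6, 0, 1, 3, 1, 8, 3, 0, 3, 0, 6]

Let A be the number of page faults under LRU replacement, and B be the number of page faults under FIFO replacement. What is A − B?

-1

Under LRU: F F . F . . . F F . F F F . . F → 9 faults.
Under FIFO: F F . F F . . F F . F . F F . F → 10 faults.
A − B = 9 − 10 = -1.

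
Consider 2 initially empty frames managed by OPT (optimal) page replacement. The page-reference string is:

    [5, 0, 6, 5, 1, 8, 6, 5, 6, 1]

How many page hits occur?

5 → miss, frames [5]
0 → miss, frames [5, 0]
6 → miss, evict 0, frames [5, 6]
5 → hit
1 → miss, evict 5, frames [6, 1]
8 → miss, evict 1, frames [6, 8]
6 → hit
5 → miss, evict 8, frames [6, 5]
6 → hit
1 → miss, evict 5, frames [6, 1]
Hits: 3.

3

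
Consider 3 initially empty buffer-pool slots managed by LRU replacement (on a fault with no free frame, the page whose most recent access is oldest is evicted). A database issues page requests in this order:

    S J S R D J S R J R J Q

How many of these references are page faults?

8

S → fault, frames [S]
J → fault, frames [S, J]
S → hit
R → fault, frames [J, S, R]
D → fault, evict J, frames [S, R, D]
J → fault, evict S, frames [R, D, J]
S → fault, evict R, frames [D, J, S]
R → fault, evict D, frames [J, S, R]
J → hit
R → hit
J → hit
Q → fault, evict S, frames [R, J, Q]
Page faults: 8.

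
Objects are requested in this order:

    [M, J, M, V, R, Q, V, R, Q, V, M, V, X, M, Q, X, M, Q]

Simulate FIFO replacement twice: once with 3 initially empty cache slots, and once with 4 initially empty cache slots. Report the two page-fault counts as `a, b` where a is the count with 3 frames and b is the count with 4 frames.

10, 7

3 frames: F F . F F F . . . . F F F . F . F . → 10 faults.
4 frames: F F . F F F . . . . F . F . . . . . → 7 faults.
7 < 10: adding a frame reduced faults, as is typical.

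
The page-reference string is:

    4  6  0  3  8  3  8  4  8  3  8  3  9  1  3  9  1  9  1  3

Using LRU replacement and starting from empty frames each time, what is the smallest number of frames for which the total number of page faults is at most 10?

3

f=1: 20 faults
f=2: 13 faults
f=3: 8 faults
f=4: 8 faults
f=5: 7 faults
f=6: 7 faults
f=7: 7 faults
Smallest f with faults ≤ 10 is 3.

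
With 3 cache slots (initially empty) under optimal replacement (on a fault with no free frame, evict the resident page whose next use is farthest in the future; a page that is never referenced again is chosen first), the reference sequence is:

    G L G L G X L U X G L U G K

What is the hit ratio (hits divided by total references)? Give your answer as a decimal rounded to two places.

G → fault, frames {G}
L → fault, frames {G,L}
G → hit
L → hit
G → hit
X → fault, frames {G,L,X}
L → hit
U → fault, evict L, frames {G,X,U}
X → hit
G → hit
L → fault, evict X, frames {G,U,L}
U → hit
G → hit
K → fault, evict L, frames {G,U,K}
Hits: 8 of 14 references → 8/14 = 0.5714.

0.57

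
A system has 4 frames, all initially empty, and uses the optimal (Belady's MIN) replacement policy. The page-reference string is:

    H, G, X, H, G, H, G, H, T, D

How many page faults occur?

H: miss, frames {H}
G: miss, frames {H,G}
X: miss, frames {H,G,X}
H: hit
G: hit
H: hit
G: hit
H: hit
T: miss, frames {H,G,X,T}
D: miss, evict T, frames {H,G,X,D}
Page faults: 5.

5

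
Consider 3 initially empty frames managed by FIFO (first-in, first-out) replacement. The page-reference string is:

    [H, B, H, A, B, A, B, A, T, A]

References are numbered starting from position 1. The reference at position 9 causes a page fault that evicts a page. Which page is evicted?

H

pos 1: H → fault, frames {H}
pos 2: B → fault, frames {H,B}
pos 3: H → hit
pos 4: A → fault, frames {H,B,A}
pos 5: B → hit
pos 6: A → hit
pos 7: B → hit
pos 8: A → hit
pos 9: T → fault, evict H, frames {B,A,T}
At position 9, page H is evicted.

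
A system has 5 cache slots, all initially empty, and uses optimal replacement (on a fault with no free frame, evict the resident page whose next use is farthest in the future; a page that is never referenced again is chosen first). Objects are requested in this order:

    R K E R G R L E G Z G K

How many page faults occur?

6

R -> fault, frames (R)
K -> fault, frames (R K)
E -> fault, frames (R K E)
R -> hit
G -> fault, frames (R K E G)
R -> hit
L -> fault, frames (R K E G L)
E -> hit
G -> hit
Z -> fault, evict L, frames (R K E G Z)
G -> hit
K -> hit
Page faults: 6.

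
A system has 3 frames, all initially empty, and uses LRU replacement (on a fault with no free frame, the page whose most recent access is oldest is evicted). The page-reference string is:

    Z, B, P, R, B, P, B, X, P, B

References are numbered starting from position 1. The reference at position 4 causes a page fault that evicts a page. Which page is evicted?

Z

pos 1: Z: miss, frames {Z}
pos 2: B: miss, frames {Z,B}
pos 3: P: miss, frames {Z,B,P}
pos 4: R: miss, evict Z, frames {B,P,R}
At position 4, page Z is evicted.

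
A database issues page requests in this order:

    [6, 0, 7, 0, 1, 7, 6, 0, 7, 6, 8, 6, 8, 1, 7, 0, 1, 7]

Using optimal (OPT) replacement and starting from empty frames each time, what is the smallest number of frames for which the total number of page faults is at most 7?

4

f=1: 18 faults
f=2: 12 faults
f=3: 8 faults
f=4: 6 faults
f=5: 5 faults
Smallest f with faults ≤ 7 is 4.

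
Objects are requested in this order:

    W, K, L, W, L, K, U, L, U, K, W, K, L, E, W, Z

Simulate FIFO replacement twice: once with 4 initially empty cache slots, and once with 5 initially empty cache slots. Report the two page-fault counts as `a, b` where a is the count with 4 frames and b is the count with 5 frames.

7, 6

4 frames: F F F . . . F . . . . . . F F F → 7 faults.
5 frames: F F F . . . F . . . . . . F . F → 6 faults.
6 < 7: adding a frame reduced faults, as is typical.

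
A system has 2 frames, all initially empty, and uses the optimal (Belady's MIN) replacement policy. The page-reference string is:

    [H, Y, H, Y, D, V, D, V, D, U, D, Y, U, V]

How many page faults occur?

H: miss, frames {H}
Y: miss, frames {H,Y}
H: hit
Y: hit
D: miss, evict H, frames {Y,D}
V: miss, evict Y, frames {D,V}
D: hit
V: hit
D: hit
U: miss, evict V, frames {D,U}
D: hit
Y: miss, evict D, frames {U,Y}
U: hit
V: miss, evict Y, frames {U,V}
Page faults: 7.

7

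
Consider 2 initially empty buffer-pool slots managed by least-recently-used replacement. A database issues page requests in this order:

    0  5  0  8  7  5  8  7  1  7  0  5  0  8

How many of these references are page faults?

11

0 -> miss, frames {0}
5 -> miss, frames {0,5}
0 -> hit
8 -> miss, evict 5, frames {0,8}
7 -> miss, evict 0, frames {8,7}
5 -> miss, evict 8, frames {7,5}
8 -> miss, evict 7, frames {5,8}
7 -> miss, evict 5, frames {8,7}
1 -> miss, evict 8, frames {7,1}
7 -> hit
0 -> miss, evict 1, frames {7,0}
5 -> miss, evict 7, frames {0,5}
0 -> hit
8 -> miss, evict 5, frames {0,8}
Page faults: 11.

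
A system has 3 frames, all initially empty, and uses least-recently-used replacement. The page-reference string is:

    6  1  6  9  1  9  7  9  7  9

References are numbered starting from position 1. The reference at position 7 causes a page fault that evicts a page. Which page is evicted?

6

pos 1: 6 -> fault, frames (6)
pos 2: 1 -> fault, frames (6 1)
pos 3: 6 -> hit
pos 4: 9 -> fault, frames (1 6 9)
pos 5: 1 -> hit
pos 6: 9 -> hit
pos 7: 7 -> fault, evict 6, frames (1 9 7)
At position 7, page 6 is evicted.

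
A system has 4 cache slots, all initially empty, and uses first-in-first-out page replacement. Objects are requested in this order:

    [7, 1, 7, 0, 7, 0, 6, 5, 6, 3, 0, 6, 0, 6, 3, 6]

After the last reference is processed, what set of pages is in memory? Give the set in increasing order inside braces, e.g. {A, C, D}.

{0, 3, 5, 6}

7: miss, frames {7}
1: miss, frames {7,1}
7: hit
0: miss, frames {7,1,0}
7: hit
0: hit
6: miss, frames {7,1,0,6}
5: miss, evict 7, frames {1,0,6,5}
6: hit
3: miss, evict 1, frames {0,6,5,3}
0: hit
6: hit
0: hit
6: hit
3: hit
6: hit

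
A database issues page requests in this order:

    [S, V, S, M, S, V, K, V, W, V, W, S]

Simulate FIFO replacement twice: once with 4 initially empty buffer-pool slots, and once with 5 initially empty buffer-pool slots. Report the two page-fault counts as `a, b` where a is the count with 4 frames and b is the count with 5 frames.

4 frames: F F . F . . F . F . . F → 6 faults.
5 frames: F F . F . . F . F . . . → 5 faults.
5 < 6: adding a frame reduced faults, as is typical.

6, 5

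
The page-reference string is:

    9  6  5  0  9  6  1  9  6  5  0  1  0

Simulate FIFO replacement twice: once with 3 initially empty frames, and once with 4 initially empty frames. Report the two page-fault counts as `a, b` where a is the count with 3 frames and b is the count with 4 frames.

9, 10

3 frames: F F F F F F F . . F F . . → 9 faults.
4 frames: F F F F . . F F F F F F . → 10 faults.
10 > 9: adding a frame increased faults — Belady's anomaly.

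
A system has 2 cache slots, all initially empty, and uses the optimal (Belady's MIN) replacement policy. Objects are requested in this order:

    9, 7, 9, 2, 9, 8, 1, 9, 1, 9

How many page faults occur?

9 → miss, frames (9)
7 → miss, frames (9 7)
9 → hit
2 → miss, evict 7, frames (9 2)
9 → hit
8 → miss, evict 2, frames (9 8)
1 → miss, evict 8, frames (9 1)
9 → hit
1 → hit
9 → hit
Page faults: 5.

5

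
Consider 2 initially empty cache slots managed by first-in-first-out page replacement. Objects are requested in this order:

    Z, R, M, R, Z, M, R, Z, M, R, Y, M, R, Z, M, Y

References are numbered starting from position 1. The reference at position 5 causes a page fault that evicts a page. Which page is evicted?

R

pos 1: Z → fault, frames {Z}
pos 2: R → fault, frames {Z,R}
pos 3: M → fault, evict Z, frames {R,M}
pos 4: R → hit
pos 5: Z → fault, evict R, frames {M,Z}
At position 5, page R is evicted.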